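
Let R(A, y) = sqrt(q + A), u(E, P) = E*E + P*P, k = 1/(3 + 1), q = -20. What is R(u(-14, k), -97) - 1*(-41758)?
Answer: 41758 + 3*sqrt(313)/4 ≈ 41771.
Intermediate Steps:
k = 1/4 ≈ 0.25000
u(E, P) = E**2 + P**2
R(A, y) = sqrt(-20 + A)
R(u(-14, k), -97) - 1*(-41758) = sqrt(-20 + ((-14)**2 + (1/4)**2)) - 1*(-41758) = sqrt(-20 + (196 + 1/16)) + 41758 = sqrt(-20 + 3137/16) + 41758 = sqrt(2817/16) + 41758 = 3*sqrt(313)/4 + 41758 = 41758 + 3*sqrt(313)/4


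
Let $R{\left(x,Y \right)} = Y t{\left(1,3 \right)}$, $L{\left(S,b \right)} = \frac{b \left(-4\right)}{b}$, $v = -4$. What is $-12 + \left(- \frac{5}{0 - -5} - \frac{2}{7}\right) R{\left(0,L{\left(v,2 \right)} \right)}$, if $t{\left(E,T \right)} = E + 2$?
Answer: $\frac{24}{7} \approx 3.4286$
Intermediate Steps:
$t{\left(E,T \right)} = 2 + E$
$L{\left(S,b \right)} = -4$ ($L{\left(S,b \right)} = \frac{\left(-4\right) b}{b} = -4$)
$R{\left(x,Y \right)} = 3 Y$ ($R{\left(x,Y \right)} = Y \left(2 + 1\right) = Y 3 = 3 Y$)
$-12 + \left(- \frac{5}{0 - -5} - \frac{2}{7}\right) R{\left(0,L{\left(v,2 \right)} \right)} = -12 + \left(- \frac{5}{0 - -5} - \frac{2}{7}\right) 3 \left(-4\right) = -12 + \left(- \frac{5}{0 + 5} - \frac{2}{7}\right) \left(-12\right) = -12 + \left(- \frac{5}{5} - \frac{2}{7}\right) \left(-12\right) = -12 + \left(\left(-5\right) \frac{1}{5} - \frac{2}{7}\right) \left(-12\right) = -12 + \left(-1 - \frac{2}{7}\right) \left(-12\right) = -12 - - \frac{108}{7} = -12 + \frac{108}{7} = \frac{24}{7}$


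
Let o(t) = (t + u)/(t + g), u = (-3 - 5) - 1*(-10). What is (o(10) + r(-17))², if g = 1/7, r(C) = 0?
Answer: 7056/5041 ≈ 1.3997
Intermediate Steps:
u = 2 (u = -8 + 10 = 2)
g = ⅐ ≈ 0.14286
o(t) = (2 + t)/(⅐ + t) (o(t) = (t + 2)/(t + ⅐) = (2 + t)/(⅐ + t))
(o(10) + r(-17))² = (7*(2 + 10)/(1 + 7*10) + 0)² = (7*12/(1 + 70) + 0)² = (7*12/71 + 0)² = (7*(1/71)*12 + 0)² = (84/71 + 0)² = (84/71)² = 7056/5041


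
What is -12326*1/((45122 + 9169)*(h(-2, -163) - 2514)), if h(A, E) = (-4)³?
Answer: 6163/69981099 ≈ 8.8067e-5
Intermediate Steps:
h(A, E) = -64
-12326*1/((45122 + 9169)*(h(-2, -163) - 2514)) = -12326*1/((-64 - 2514)*(45122 + 9169)) = -12326/(54291*(-2578)) = -12326/(-139962198) = -12326*(-1/139962198) = 6163/69981099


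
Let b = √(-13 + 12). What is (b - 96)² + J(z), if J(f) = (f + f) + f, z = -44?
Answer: 9083 - 192*I ≈ 9083.0 - 192.0*I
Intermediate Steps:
b = I (b = √(-1) = I ≈ 1.0*I)
J(f) = 3*f (J(f) = 2*f + f = 3*f)
(b - 96)² + J(z) = (I - 96)² + 3*(-44) = (-96 + I)² - 132 = -132 + (-96 + I)²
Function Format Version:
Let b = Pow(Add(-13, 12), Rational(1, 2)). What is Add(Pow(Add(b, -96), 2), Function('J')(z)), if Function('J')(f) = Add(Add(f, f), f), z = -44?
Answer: Add(9083, Mul(-192, I)) ≈ Add(9083.0, Mul(-192.00, I))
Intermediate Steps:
b = I (b = Pow(-1, Rational(1, 2)) = I ≈ Mul(1.0000, I))
Function('J')(f) = Mul(3, f) (Function('J')(f) = Add(Mul(2, f), f) = Mul(3, f))
Add(Pow(Add(b, -96), 2), Function('J')(z)) = Add(Pow(Add(I, -96), 2), Mul(3, -44)) = Add(Pow(Add(-96, I), 2), -132) = Add(-132, Pow(Add(-96, I), 2))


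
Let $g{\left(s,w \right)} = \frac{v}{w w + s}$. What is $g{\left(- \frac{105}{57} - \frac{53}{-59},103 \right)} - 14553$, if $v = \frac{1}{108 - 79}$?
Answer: $- \frac{5018708271226}{344857299} \approx -14553.0$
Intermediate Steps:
$v = \frac{1}{29} \approx 0.034483$
$g{\left(s,w \right)} = \frac{1}{29 \left(s + w^{2}\right)}$ ($g{\left(s,w \right)} = \frac{1}{29 \left(w w + s\right)} = \frac{1}{29 \left(w^{2} + s\right)} = \frac{1}{29 \left(s + w^{2}\right)}$)
$g{\left(- \frac{105}{57} - \frac{53}{-59},103 \right)} - 14553 = \frac{1}{29 \left(\left(- \frac{105}{57} - \frac{53}{-59}\right) + 103^{2}\right)} - 14553 = \frac{1}{29 \left(\left(\left(-105\right) \frac{1}{57} - - \frac{53}{59}\right) + 10609\right)} - 14553 = \frac{1}{29 \left(\left(- \frac{35}{19} + \frac{53}{59}\right) + 10609\right)} - 14553 = \frac{1}{29 \left(- \frac{1058}{1121} + 10609\right)} - 14553 = \frac{1}{29 \cdot \frac{11891631}{1121}} - 14553 = \frac{1}{29} \cdot \frac{1121}{11891631} - 14553 = \frac{1121}{344857299} - 14553 = - \frac{5018708271226}{344857299}$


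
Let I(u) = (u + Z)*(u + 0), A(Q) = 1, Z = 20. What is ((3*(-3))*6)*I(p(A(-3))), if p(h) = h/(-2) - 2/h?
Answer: 4725/2 ≈ 2362.5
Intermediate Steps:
p(h) = -2/h - h/2 (p(h) = h*(-½) - 2/h = -h/2 - 2/h = -2/h - h/2)
I(u) = u*(20 + u) (I(u) = (u + 20)*(u + 0) = (20 + u)*u = u*(20 + u))
((3*(-3))*6)*I(p(A(-3))) = ((3*(-3))*6)*((-2/1 - ½*1)*(20 + (-2/1 - ½*1))) = (-9*6)*((-2*1 - ½)*(20 + (-2*1 - ½))) = -54*(-2 - ½)*(20 + (-2 - ½)) = -(-135)*(20 - 5/2) = -(-135)*35/2 = -54*(-175/4) = 4725/2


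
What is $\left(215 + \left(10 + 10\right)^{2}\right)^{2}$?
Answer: $378225$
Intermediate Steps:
$\left(215 + \left(10 + 10\right)^{2}\right)^{2} = \left(215 + 20^{2}\right)^{2} = \left(215 + 400\right)^{2} = 615^{2} = 378225$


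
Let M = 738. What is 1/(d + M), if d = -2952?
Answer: -1/2214 ≈ -0.00045167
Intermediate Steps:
1/(d + M) = 1/(-2952 + 738) = 1/(-2214) = -1/2214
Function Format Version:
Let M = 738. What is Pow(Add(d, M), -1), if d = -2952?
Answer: Rational(-1, 2214) ≈ -0.00045167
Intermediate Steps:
Pow(Add(d, M), -1) = Pow(Add(-2952, 738), -1) = Pow(-2214, -1) = Rational(-1, 2214)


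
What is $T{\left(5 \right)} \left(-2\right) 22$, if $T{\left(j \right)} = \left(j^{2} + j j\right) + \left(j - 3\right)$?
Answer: $-2288$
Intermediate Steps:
$T{\left(j \right)} = -3 + j + 2 j^{2}$ ($T{\left(j \right)} = \left(j^{2} + j^{2}\right) + \left(j - 3\right) = 2 j^{2} + \left(-3 + j\right) = -3 + j + 2 j^{2}$)
$T{\left(5 \right)} \left(-2\right) 22 = \left(-3 + 5 + 2 \cdot 5^{2}\right) \left(-2\right) 22 = \left(-3 + 5 + 2 \cdot 25\right) \left(-2\right) 22 = \left(-3 + 5 + 50\right) \left(-2\right) 22 = 52 \left(-2\right) 22 = \left(-104\right) 22 = -2288$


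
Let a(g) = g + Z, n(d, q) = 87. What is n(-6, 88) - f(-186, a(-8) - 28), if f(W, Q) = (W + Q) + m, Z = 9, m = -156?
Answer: 456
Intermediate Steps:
a(g) = 9 + g (a(g) = g + 9 = 9 + g)
f(W, Q) = -156 + Q + W (f(W, Q) = (W + Q) - 156 = (Q + W) - 156 = -156 + Q + W)
n(-6, 88) - f(-186, a(-8) - 28) = 87 - (-156 + ((9 - 8) - 28) - 186) = 87 - (-156 + (1 - 28) - 186) = 87 - (-156 - 27 - 186) = 87 - 1*(-369) = 87 + 369 = 456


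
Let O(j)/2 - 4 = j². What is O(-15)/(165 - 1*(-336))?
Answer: 458/501 ≈ 0.91417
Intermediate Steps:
O(j) = 8 + 2*j²
O(-15)/(165 - 1*(-336)) = (8 + 2*(-15)²)/(165 - 1*(-336)) = (8 + 2*225)/(165 + 336) = (8 + 450)/501 = 458*(1/501) = 458/501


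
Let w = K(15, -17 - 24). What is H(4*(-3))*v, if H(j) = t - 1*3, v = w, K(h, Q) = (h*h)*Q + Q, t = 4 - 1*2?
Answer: 9266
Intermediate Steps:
t = 2 (t = 4 - 2 = 2)
K(h, Q) = Q + Q*h**2 (K(h, Q) = h**2*Q + Q = Q*h**2 + Q = Q + Q*h**2)
w = -9266 (w = (-17 - 24)*(1 + 15**2) = -41*(1 + 225) = -41*226 = -9266)
v = -9266
H(j) = -1 (H(j) = 2 - 1*3 = 2 - 3 = -1)
H(4*(-3))*v = -1*(-9266) = 9266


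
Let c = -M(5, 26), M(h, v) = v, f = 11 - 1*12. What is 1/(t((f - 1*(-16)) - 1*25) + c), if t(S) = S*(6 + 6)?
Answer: -1/146 ≈ -0.0068493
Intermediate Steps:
f = -1 (f = 11 - 12 = -1)
t(S) = 12*S (t(S) = S*12 = 12*S)
c = -26 (c = -1*26 = -26)
1/(t((f - 1*(-16)) - 1*25) + c) = 1/(12*((-1 - 1*(-16)) - 1*25) - 26) = 1/(12*((-1 + 16) - 25) - 26) = 1/(12*(15 - 25) - 26) = 1/(12*(-10) - 26) = 1/(-120 - 26) = 1/(-146) = -1/146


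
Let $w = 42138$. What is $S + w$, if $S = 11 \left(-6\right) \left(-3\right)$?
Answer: $42336$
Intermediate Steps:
$S = 198$ ($S = \left(-66\right) \left(-3\right) = 198$)
$S + w = 198 + 42138 = 42336$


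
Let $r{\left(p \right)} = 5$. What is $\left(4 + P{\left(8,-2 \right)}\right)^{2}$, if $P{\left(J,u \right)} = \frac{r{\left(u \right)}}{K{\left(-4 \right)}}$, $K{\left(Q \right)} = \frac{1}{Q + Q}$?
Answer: $1296$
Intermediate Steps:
$K{\left(Q \right)} = \frac{1}{2 Q}$
$P{\left(J,u \right)} = -40$ ($P{\left(J,u \right)} = \frac{5}{\frac{1}{2} \frac{1}{-4}} = \frac{5}{\frac{1}{2} \left(- \frac{1}{4}\right)} = \frac{5}{- \frac{1}{8}} = 5 \left(-8\right) = -40$)
$\left(4 + P{\left(8,-2 \right)}\right)^{2} = \left(4 - 40\right)^{2} = \left(-36\right)^{2} = 1296$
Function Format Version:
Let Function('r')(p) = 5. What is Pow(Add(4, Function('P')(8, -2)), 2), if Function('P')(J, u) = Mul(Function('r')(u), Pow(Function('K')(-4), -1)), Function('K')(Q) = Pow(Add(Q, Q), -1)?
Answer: 1296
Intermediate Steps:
Function('K')(Q) = Mul(Rational(1, 2), Pow(Q, -1)) (Function('K')(Q) = Pow(Mul(2, Q), -1) = Mul(Rational(1, 2), Pow(Q, -1)))
Function('P')(J, u) = -40 (Function('P')(J, u) = Mul(5, Pow(Mul(Rational(1, 2), Pow(-4, -1)), -1)) = Mul(5, Pow(Mul(Rational(1, 2), Rational(-1, 4)), -1)) = Mul(5, Pow(Rational(-1, 8), -1)) = Mul(5, -8) = -40)
Pow(Add(4, Function('P')(8, -2)), 2) = Pow(Add(4, -40), 2) = Pow(-36, 2) = 1296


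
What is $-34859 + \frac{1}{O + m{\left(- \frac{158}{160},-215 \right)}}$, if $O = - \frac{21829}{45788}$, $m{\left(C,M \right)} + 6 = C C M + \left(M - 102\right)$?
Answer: $- \frac{272304029011999}{7811584221} \approx -34859.0$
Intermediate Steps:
$m{\left(C,M \right)} = -108 + M + M C^{2}$ ($m{\left(C,M \right)} = -6 + \left(C C M + \left(M - 102\right)\right) = -6 + \left(C^{2} M + \left(-102 + M\right)\right) = -6 + \left(M C^{2} + \left(-102 + M\right)\right) = -6 + \left(-102 + M + M C^{2}\right) = -108 + M + M C^{2}$)
$O = - \frac{21829}{45788}$ ($O = \left(-21829\right) \frac{1}{45788} = - \frac{21829}{45788} \approx -0.47674$)
$-34859 + \frac{1}{O + m{\left(- \frac{158}{160},-215 \right)}} = -34859 + \frac{1}{- \frac{21829}{45788} - \left(323 + \frac{268363}{1280}\right)} = -34859 + \frac{1}{- \frac{21829}{45788} - \frac{681803}{1280}} = -34859 + \frac{1}{- \frac{7811584221}{14652160}} = -34859 - \frac{14652160}{7811584221} = - \frac{272304029011999}{7811584221}$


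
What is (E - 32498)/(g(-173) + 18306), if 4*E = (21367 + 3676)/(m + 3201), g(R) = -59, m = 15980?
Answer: -2493351509/1399982828 ≈ -1.7810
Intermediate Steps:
E = 25043/76724 (E = ((21367 + 3676)/(15980 + 3201))/4 = (25043/19181)/4 = (25043*(1/19181))/4 = (1/4)*(25043/19181) = 25043/76724 ≈ 0.32640)
(E - 32498)/(g(-173) + 18306) = (25043/76724 - 32498)/(-59 + 18306) = -2493351509/76724/18247 = -2493351509/76724*1/18247 = -2493351509/1399982828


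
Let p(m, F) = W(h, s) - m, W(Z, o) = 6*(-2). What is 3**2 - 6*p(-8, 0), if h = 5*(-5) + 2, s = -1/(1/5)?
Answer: 33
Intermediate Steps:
s = -5 (s = -1/1/5 = -1*5 = -5)
h = -23 (h = -25 + 2 = -23)
W(Z, o) = -12
p(m, F) = -12 - m
3**2 - 6*p(-8, 0) = 3**2 - 6*(-12 - 1*(-8)) = 9 - 6*(-12 + 8) = 9 - 6*(-4) = 9 + 24 = 33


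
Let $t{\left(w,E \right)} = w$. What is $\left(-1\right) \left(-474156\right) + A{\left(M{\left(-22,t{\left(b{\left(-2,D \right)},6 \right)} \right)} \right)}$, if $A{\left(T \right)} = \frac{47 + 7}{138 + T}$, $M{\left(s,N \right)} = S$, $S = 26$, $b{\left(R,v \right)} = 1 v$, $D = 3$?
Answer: $\frac{38880819}{82} \approx 4.7416 \cdot 10^{5}$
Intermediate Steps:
$b{\left(R,v \right)} = v$
$M{\left(s,N \right)} = 26$
$A{\left(T \right)} = \frac{54}{138 + T}$
$\left(-1\right) \left(-474156\right) + A{\left(M{\left(-22,t{\left(b{\left(-2,D \right)},6 \right)} \right)} \right)} = \left(-1\right) \left(-474156\right) + \frac{54}{138 + 26} = 474156 + \frac{54}{164} = 474156 + 54 \cdot \frac{1}{164} = 474156 + \frac{27}{82} = \frac{38880819}{82}$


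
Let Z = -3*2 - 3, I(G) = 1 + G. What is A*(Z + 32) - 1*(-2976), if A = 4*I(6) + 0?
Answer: 3620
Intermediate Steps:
Z = -9 (Z = -6 - 3 = -9)
A = 28 (A = 4*(1 + 6) + 0 = 4*7 + 0 = 28 + 0 = 28)
A*(Z + 32) - 1*(-2976) = 28*(-9 + 32) - 1*(-2976) = 28*23 + 2976 = 644 + 2976 = 3620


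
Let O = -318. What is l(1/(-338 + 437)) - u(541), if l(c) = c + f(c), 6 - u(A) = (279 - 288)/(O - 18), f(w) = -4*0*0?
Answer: -66119/11088 ≈ -5.9631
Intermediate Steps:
f(w) = 0 (f(w) = 0*0 = 0)
u(A) = 669/112 (u(A) = 6 - (279 - 288)/(-318 - 18) = 6 - (-9)/(-336) = 6 - (-9)*(-1)/336 = 6 - 1*3/112 = 6 - 3/112 = 669/112)
l(c) = c (l(c) = c + 0 = c)
l(1/(-338 + 437)) - u(541) = 1/(-338 + 437) - 1*669/112 = 1/99 - 669/112 = -66119/11088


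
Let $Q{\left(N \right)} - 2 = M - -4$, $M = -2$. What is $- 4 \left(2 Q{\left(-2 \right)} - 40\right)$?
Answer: $128$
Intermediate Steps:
$Q{\left(N \right)} = 4$ ($Q{\left(N \right)} = 2 - -2 = 2 + \left(-2 + 4\right) = 2 + 2 = 4$)
$- 4 \left(2 Q{\left(-2 \right)} - 40\right) = - 4 \left(2 \cdot 4 - 40\right) = - 4 \left(8 - 40\right) = \left(-4\right) \left(-32\right) = 128$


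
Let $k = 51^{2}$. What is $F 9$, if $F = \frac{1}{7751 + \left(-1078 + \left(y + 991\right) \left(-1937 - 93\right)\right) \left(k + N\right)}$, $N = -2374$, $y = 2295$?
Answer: $- \frac{9}{1514458615} \approx -5.9427 \cdot 10^{-9}$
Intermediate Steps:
$k = 2601$
$F = - \frac{1}{1514458615}$ ($F = \frac{1}{7751 + \left(-1078 + \left(2295 + 991\right) \left(-1937 - 93\right)\right) \left(2601 - 2374\right)} = \frac{1}{7751 + \left(-1078 + 3286 \left(-2030\right)\right) 227} = \frac{1}{7751 + \left(-1078 - 6670580\right) 227} = \frac{1}{7751 - 1514466366} = \frac{1}{-1514458615} = - \frac{1}{1514458615} \approx -6.603 \cdot 10^{-10}$)
$F 9 = \left(- \frac{1}{1514458615}\right) 9 = - \frac{9}{1514458615}$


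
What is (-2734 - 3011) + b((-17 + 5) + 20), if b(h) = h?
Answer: -5737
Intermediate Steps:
(-2734 - 3011) + b((-17 + 5) + 20) = (-2734 - 3011) + ((-17 + 5) + 20) = -5745 + (-12 + 20) = -5745 + 8 = -5737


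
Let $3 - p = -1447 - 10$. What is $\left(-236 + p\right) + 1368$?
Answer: $2592$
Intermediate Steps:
$p = 1460$ ($p = 3 - \left(-1447 - 10\right) = 3 - -1457 = 3 + 1457 = 1460$)
$\left(-236 + p\right) + 1368 = \left(-236 + 1460\right) + 1368 = 1224 + 1368 = 2592$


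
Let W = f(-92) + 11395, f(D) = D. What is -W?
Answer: -11303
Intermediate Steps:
W = 11303 (W = -92 + 11395 = 11303)
-W = -1*11303 = -11303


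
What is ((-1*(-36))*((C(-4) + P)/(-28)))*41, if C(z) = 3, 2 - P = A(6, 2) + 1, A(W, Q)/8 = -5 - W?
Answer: -33948/7 ≈ -4849.7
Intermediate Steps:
A(W, Q) = -40 - 8*W (A(W, Q) = 8*(-5 - W) = -40 - 8*W)
P = 89 (P = 2 - ((-40 - 8*6) + 1) = 2 - ((-40 - 48) + 1) = 2 - (-88 + 1) = 2 - 1*(-87) = 2 + 87 = 89)
((-1*(-36))*((C(-4) + P)/(-28)))*41 = ((-1*(-36))*((3 + 89)/(-28)))*41 = (36*(92*(-1/28)))*41 = (36*(-23/7))*41 = -828/7*41 = -33948/7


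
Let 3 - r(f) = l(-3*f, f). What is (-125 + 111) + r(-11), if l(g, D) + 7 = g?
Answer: -37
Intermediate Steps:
l(g, D) = -7 + g
r(f) = 10 + 3*f (r(f) = 3 - (-7 - 3*f) = 3 + (7 + 3*f) = 10 + 3*f)
(-125 + 111) + r(-11) = (-125 + 111) + (10 + 3*(-11)) = -14 + (10 - 33) = -14 - 23 = -37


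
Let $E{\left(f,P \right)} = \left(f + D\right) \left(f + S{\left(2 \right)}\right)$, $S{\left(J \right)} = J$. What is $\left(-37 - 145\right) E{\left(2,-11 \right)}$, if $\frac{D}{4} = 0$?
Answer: $-1456$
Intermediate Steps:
$D = 0$ ($D = 4 \cdot 0 = 0$)
$E{\left(f,P \right)} = f \left(2 + f\right)$ ($E{\left(f,P \right)} = \left(f + 0\right) \left(f + 2\right) = f \left(2 + f\right)$)
$\left(-37 - 145\right) E{\left(2,-11 \right)} = \left(-37 - 145\right) 2 \left(2 + 2\right) = - 182 \cdot 2 \cdot 4 = \left(-182\right) 8 = -1456$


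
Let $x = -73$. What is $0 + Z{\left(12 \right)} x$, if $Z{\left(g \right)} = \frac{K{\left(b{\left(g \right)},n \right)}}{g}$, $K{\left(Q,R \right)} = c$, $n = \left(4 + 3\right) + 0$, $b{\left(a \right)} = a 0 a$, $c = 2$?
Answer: $- \frac{73}{6} \approx -12.167$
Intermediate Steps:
$b{\left(a \right)} = 0$ ($b{\left(a \right)} = 0 a = 0$)
$n = 7$ ($n = 7 + 0 = 7$)
$K{\left(Q,R \right)} = 2$
$Z{\left(g \right)} = \frac{2}{g}$
$0 + Z{\left(12 \right)} x = 0 + \frac{2}{12} \left(-73\right) = 0 + 2 \cdot \frac{1}{12} \left(-73\right) = 0 + \frac{1}{6} \left(-73\right) = 0 - \frac{73}{6} = - \frac{73}{6}$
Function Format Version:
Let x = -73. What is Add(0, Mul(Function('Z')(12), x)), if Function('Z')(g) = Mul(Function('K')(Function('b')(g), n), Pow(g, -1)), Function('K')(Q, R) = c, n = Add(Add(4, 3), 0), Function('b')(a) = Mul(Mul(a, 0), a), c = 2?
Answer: Rational(-73, 6) ≈ -12.167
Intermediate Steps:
Function('b')(a) = 0 (Function('b')(a) = Mul(0, a) = 0)
n = 7 (n = Add(7, 0) = 7)
Function('K')(Q, R) = 2
Function('Z')(g) = Mul(2, Pow(g, -1))
Add(0, Mul(Function('Z')(12), x)) = Add(0, Mul(Mul(2, Pow(12, -1)), -73)) = Add(0, Mul(Mul(2, Rational(1, 12)), -73)) = Add(0, Mul(Rational(1, 6), -73)) = Add(0, Rational(-73, 6)) = Rational(-73, 6)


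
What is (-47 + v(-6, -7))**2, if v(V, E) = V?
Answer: 2809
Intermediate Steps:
(-47 + v(-6, -7))**2 = (-47 - 6)**2 = (-53)**2 = 2809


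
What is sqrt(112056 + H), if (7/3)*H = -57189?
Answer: 5*sqrt(171591)/7 ≈ 295.88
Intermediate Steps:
H = -171567/7 (H = (3/7)*(-57189) = -171567/7 ≈ -24510.)
sqrt(112056 + H) = sqrt(112056 - 171567/7) = sqrt(612825/7) = 5*sqrt(171591)/7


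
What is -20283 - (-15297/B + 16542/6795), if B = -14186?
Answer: -217277274793/10710430 ≈ -20287.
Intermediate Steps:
-20283 - (-15297/B + 16542/6795) = -20283 - (-15297/(-14186) + 16542/6795) = -20283 - (-15297*(-1/14186) + 16542*(1/6795)) = -20283 - (15297/14186 + 1838/755) = -20283 - 1*37623103/10710430 = -20283 - 37623103/10710430 = -217277274793/10710430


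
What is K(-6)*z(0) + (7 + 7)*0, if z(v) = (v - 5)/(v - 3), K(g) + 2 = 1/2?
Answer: -5/2 ≈ -2.5000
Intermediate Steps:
K(g) = -3/2 (K(g) = -2 + 1/2 = -3/2)
z(v) = (-5 + v)/(-3 + v)
K(-6)*z(0) + (7 + 7)*0 = -3*(-5 + 0)/(2*(-3 + 0)) + (7 + 7)*0 = -3*(-5)/(2*(-3)) + 14*0 = -(-1)*(-5)/2 + 0 = -3/2*5/3 + 0 = -5/2 + 0 = -5/2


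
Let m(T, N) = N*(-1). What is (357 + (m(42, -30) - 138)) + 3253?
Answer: 3502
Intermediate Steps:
m(T, N) = -N
(357 + (m(42, -30) - 138)) + 3253 = (357 + (-1*(-30) - 138)) + 3253 = (357 + (30 - 138)) + 3253 = (357 - 108) + 3253 = 249 + 3253 = 3502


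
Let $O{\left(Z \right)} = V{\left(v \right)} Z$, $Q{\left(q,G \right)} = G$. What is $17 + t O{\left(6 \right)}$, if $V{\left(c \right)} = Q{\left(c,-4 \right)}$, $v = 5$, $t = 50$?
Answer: $-1183$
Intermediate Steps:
$V{\left(c \right)} = -4$
$O{\left(Z \right)} = - 4 Z$
$17 + t O{\left(6 \right)} = 17 + 50 \left(\left(-4\right) 6\right) = 17 + 50 \left(-24\right) = 17 - 1200 = -1183$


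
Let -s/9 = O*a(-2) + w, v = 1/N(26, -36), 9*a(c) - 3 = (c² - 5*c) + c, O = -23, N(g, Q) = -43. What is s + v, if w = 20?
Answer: 7094/43 ≈ 164.98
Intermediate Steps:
a(c) = ⅓ - 4*c/9 + c²/9 (a(c) = ⅓ + ((c² - 5*c) + c)/9 = ⅓ + (c² - 4*c)/9 = ⅓ + (-4*c/9 + c²/9) = ⅓ - 4*c/9 + c²/9)
v = -1/43 (v = 1/(-43) = -1/43 ≈ -0.023256)
s = 165 (s = -9*(-23*(⅓ - 4/9*(-2) + (⅑)*(-2)²) + 20) = -9*(-23*(⅓ + 8/9 + (⅑)*4) + 20) = -9*(-23*(⅓ + 8/9 + 4/9) + 20) = -9*(-23*5/3 + 20) = -9*(-115/3 + 20) = -9*(-55/3) = 165)
s + v = 165 - 1/43 = 7094/43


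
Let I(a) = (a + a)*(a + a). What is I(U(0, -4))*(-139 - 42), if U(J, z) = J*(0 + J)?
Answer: 0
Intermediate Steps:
U(J, z) = J² (U(J, z) = J*J = J²)
I(a) = 4*a² (I(a) = (2*a)*(2*a) = 4*a²)
I(U(0, -4))*(-139 - 42) = (4*(0²)²)*(-139 - 42) = (4*0²)*(-181) = (4*0)*(-181) = 0*(-181) = 0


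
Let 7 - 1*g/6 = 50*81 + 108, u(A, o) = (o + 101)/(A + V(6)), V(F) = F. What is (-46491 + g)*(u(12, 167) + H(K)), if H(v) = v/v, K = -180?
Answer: -1134419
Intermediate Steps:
H(v) = 1
u(A, o) = (101 + o)/(6 + A) (u(A, o) = (o + 101)/(A + 6) = (101 + o)/(6 + A))
g = -24906 (g = 42 - 6*(50*81 + 108) = 42 - 6*(4050 + 108) = 42 - 6*4158 = 42 - 24948 = -24906)
(-46491 + g)*(u(12, 167) + H(K)) = (-46491 - 24906)*((101 + 167)/(6 + 12) + 1) = -71397*(268/18 + 1) = -71397*((1/18)*268 + 1) = -71397*(134/9 + 1) = -71397*143/9 = -1134419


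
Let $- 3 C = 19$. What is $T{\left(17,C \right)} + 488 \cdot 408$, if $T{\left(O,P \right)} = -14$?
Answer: $199090$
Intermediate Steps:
$C = - \frac{19}{3}$ ($C = \left(- \frac{1}{3}\right) 19 = - \frac{19}{3} \approx -6.3333$)
$T{\left(17,C \right)} + 488 \cdot 408 = -14 + 488 \cdot 408 = -14 + 199104 = 199090$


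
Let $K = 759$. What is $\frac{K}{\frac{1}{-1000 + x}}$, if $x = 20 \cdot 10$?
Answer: $-607200$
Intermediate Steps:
$x = 200$
$\frac{K}{\frac{1}{-1000 + x}} = \frac{759}{\frac{1}{-1000 + 200}} = \frac{759}{\frac{1}{-800}} = \frac{759}{- \frac{1}{800}} = 759 \left(-800\right) = -607200$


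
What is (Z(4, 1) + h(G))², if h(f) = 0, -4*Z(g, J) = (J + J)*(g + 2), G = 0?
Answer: 9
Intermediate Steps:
Z(g, J) = -J*(2 + g)/2 (Z(g, J) = -(J + J)*(g + 2)/4 = -2*J*(2 + g)/4 = -J*(2 + g)/2)
(Z(4, 1) + h(G))² = (-½*1*(2 + 4) + 0)² = (-½*1*6 + 0)² = (-3 + 0)² = (-3)² = 9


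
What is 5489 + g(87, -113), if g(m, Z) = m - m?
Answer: 5489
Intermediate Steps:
g(m, Z) = 0
5489 + g(87, -113) = 5489 + 0 = 5489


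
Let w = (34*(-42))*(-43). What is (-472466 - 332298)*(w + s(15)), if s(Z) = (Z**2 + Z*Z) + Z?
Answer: -49789943916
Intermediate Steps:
s(Z) = Z + 2*Z**2 (s(Z) = (Z**2 + Z**2) + Z = 2*Z**2 + Z = Z + 2*Z**2)
w = 61404 (w = -1428*(-43) = 61404)
(-472466 - 332298)*(w + s(15)) = (-472466 - 332298)*(61404 + 15*(1 + 2*15)) = -804764*(61404 + 15*(1 + 30)) = -804764*(61404 + 15*31) = -804764*(61404 + 465) = -804764*61869 = -49789943916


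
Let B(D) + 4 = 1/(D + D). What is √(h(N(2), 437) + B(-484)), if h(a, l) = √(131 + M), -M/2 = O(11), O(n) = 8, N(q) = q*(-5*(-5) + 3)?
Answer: √(-7746 + 1936*√115)/44 ≈ 2.5928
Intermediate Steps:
N(q) = 28*q (N(q) = q*(25 + 3) = q*28 = 28*q)
M = -16 (M = -2*8 = -16)
B(D) = -4 + 1/(2*D) (B(D) = -4 + 1/(D + D) = -4 + 1/(2*D))
h(a, l) = √115 (h(a, l) = √(131 - 16) = √115)
√(h(N(2), 437) + B(-484)) = √(√115 + (-4 + (½)/(-484))) = √(√115 + (-4 + (½)*(-1/484))) = √(√115 + (-4 - 1/968)) = √(√115 - 3873/968) = √(-3873/968 + √115)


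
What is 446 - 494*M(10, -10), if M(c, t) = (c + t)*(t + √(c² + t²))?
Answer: 446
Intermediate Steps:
446 - 494*M(10, -10) = 446 - 494*((-10)² + 10*(-10) + 10*√(10² + (-10)²) - 10*√(10² + (-10)²)) = 446 - 494*(100 - 100 + 10*√(100 + 100) - 10*√(100 + 100)) = 446 - 494*(100 - 100 + 10*√200 - 100*√2) = 446 - 494*(100 - 100 + 10*(10*√2) - 100*√2) = 446 - 494*(100 - 100 + 100*√2 - 100*√2) = 446 - 494*0 = 446 + 0 = 446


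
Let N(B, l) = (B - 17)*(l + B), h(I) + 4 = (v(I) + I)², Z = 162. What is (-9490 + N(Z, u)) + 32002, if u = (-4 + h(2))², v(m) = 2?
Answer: 55282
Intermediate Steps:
h(I) = -4 + (2 + I)²
u = 64 (u = (-4 + 2*(4 + 2))² = (-4 + 2*6)² = (-4 + 12)² = 8² = 64)
N(B, l) = (-17 + B)*(B + l)
(-9490 + N(Z, u)) + 32002 = (-9490 + (162² - 17*162 - 17*64 + 162*64)) + 32002 = (-9490 + (26244 - 2754 - 1088 + 10368)) + 32002 = (-9490 + 32770) + 32002 = 23280 + 32002 = 55282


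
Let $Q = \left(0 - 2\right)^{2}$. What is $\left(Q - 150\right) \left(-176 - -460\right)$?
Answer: $-41464$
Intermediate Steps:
$Q = 4$ ($Q = \left(-2\right)^{2} = 4$)
$\left(Q - 150\right) \left(-176 - -460\right) = \left(4 - 150\right) \left(-176 - -460\right) = - 146 \left(-176 + 460\right) = \left(-146\right) 284 = -41464$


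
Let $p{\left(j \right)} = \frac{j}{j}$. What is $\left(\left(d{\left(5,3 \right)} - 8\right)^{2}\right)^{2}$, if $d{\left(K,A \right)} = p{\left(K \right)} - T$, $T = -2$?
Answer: $625$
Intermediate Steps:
$p{\left(j \right)} = 1$
$d{\left(K,A \right)} = 3$ ($d{\left(K,A \right)} = 1 - -2 = 1 + 2 = 3$)
$\left(\left(d{\left(5,3 \right)} - 8\right)^{2}\right)^{2} = \left(\left(3 - 8\right)^{2}\right)^{2} = \left(\left(-5\right)^{2}\right)^{2} = 25^{2} = 625$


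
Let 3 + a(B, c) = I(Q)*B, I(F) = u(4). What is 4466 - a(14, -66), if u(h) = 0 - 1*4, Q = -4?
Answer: 4525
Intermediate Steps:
u(h) = -4 (u(h) = 0 - 4 = -4)
I(F) = -4
a(B, c) = -3 - 4*B
4466 - a(14, -66) = 4466 - (-3 - 4*14) = 4466 - (-3 - 56) = 4466 - 1*(-59) = 4466 + 59 = 4525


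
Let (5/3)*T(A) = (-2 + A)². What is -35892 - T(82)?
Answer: -39732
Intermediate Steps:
T(A) = 3*(-2 + A)²/5
-35892 - T(82) = -35892 - 3*(-2 + 82)²/5 = -35892 - 3*80²/5 = -35892 - 3*6400/5 = -35892 - 1*3840 = -35892 - 3840 = -39732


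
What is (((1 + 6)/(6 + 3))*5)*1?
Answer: 35/9 ≈ 3.8889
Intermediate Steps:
(((1 + 6)/(6 + 3))*5)*1 = ((7/9)*5)*1 = (35/9)*1 = 35/9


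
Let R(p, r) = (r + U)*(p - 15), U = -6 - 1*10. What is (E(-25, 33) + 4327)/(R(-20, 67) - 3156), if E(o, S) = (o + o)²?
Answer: -6827/4941 ≈ -1.3817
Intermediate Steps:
U = -16 (U = -6 - 10 = -16)
E(o, S) = 4*o² (E(o, S) = (2*o)² = 4*o²)
R(p, r) = (-16 + r)*(-15 + p) (R(p, r) = (r - 16)*(p - 15) = (-16 + r)*(-15 + p))
(E(-25, 33) + 4327)/(R(-20, 67) - 3156) = (4*(-25)² + 4327)/((240 - 16*(-20) - 15*67 - 20*67) - 3156) = (4*625 + 4327)/((240 + 320 - 1005 - 1340) - 3156) = (2500 + 4327)/(-1785 - 3156) = 6827/(-4941) = 6827*(-1/4941) = -6827/4941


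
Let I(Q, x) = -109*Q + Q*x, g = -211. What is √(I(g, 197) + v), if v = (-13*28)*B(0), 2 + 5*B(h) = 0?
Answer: 4*I*√28785/5 ≈ 135.73*I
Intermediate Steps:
B(h) = -⅖ (B(h) = -⅖ + (⅕)*0 = -⅖ + 0 = -⅖)
v = 728/5 (v = -13*28*(-⅖) = -364*(-⅖) = 728/5 ≈ 145.60)
√(I(g, 197) + v) = √(-211*(-109 + 197) + 728/5) = √(-211*88 + 728/5) = √(-18568 + 728/5) = √(-92112/5) = 4*I*√28785/5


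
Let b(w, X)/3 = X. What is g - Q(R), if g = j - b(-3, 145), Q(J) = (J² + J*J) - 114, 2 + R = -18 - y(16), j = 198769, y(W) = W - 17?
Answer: 197726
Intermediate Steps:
b(w, X) = 3*X
y(W) = -17 + W
R = -19 (R = -2 + (-18 - (-17 + 16)) = -2 + (-18 - 1*(-1)) = -2 + (-18 + 1) = -2 - 17 = -19)
Q(J) = -114 + 2*J² (Q(J) = (J² + J²) - 114 = 2*J² - 114 = -114 + 2*J²)
g = 198334 (g = 198769 - 3*145 = 198769 - 1*435 = 198769 - 435 = 198334)
g - Q(R) = 198334 - (-114 + 2*(-19)²) = 198334 - (-114 + 2*361) = 198334 - (-114 + 722) = 198334 - 1*608 = 198334 - 608 = 197726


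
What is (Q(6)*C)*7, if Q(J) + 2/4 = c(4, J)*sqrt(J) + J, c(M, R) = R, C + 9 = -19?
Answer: -1078 - 1176*sqrt(6) ≈ -3958.6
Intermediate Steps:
C = -28 (C = -9 - 19 = -28)
Q(J) = -1/2 + J + J**(3/2) (Q(J) = -1/2 + (J*sqrt(J) + J) = -1/2 + (J**(3/2) + J) = -1/2 + (J + J**(3/2)) = -1/2 + J + J**(3/2))
(Q(6)*C)*7 = ((-1/2 + 6 + 6**(3/2))*(-28))*7 = ((-1/2 + 6 + 6*sqrt(6))*(-28))*7 = ((11/2 + 6*sqrt(6))*(-28))*7 = (-154 - 168*sqrt(6))*7 = -1078 - 1176*sqrt(6)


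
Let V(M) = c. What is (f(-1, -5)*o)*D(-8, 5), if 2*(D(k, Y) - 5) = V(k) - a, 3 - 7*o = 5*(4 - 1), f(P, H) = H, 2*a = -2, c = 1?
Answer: 360/7 ≈ 51.429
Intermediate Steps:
a = -1 (a = (½)*(-2) = -1)
o = -12/7 (o = 3/7 - 5*(4 - 1)/7 = 3/7 - 5*3/7 = 3/7 - ⅐*15 = 3/7 - 15/7 = -12/7 ≈ -1.7143)
V(M) = 1
D(k, Y) = 6 (D(k, Y) = 5 + (1 - 1*(-1))/2 = 5 + (1 + 1)/2 = 5 + (½)*2 = 5 + 1 = 6)
(f(-1, -5)*o)*D(-8, 5) = -5*(-12/7)*6 = (60/7)*6 = 360/7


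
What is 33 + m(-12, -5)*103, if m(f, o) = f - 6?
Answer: -1821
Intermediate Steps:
m(f, o) = -6 + f
33 + m(-12, -5)*103 = 33 + (-6 - 12)*103 = 33 - 18*103 = 33 - 1854 = -1821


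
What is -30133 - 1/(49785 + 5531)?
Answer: -1666837029/55316 ≈ -30133.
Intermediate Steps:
-30133 - 1/(49785 + 5531) = -30133 - 1/55316 = -1666837029/55316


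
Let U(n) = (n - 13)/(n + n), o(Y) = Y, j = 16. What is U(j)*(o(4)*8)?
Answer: 3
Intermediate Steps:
U(n) = (-13 + n)/(2*n) (U(n) = (-13 + n)/((2*n)) = (-13 + n)*(1/(2*n)) = (-13 + n)/(2*n))
U(j)*(o(4)*8) = ((½)*(-13 + 16)/16)*(4*8) = ((½)*(1/16)*3)*32 = (3/32)*32 = 3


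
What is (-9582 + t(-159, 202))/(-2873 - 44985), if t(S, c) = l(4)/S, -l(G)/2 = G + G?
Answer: 761761/3804711 ≈ 0.20022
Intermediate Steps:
l(G) = -4*G (l(G) = -2*(G + G) = -4*G)
t(S, c) = -16/S (t(S, c) = (-4*4)/S = -16/S)
(-9582 + t(-159, 202))/(-2873 - 44985) = (-9582 - 16/(-159))/(-2873 - 44985) = (-9582 - 16*(-1/159))/(-47858) = (-9582 + 16/159)*(-1/47858) = -1523522/159*(-1/47858) = 761761/3804711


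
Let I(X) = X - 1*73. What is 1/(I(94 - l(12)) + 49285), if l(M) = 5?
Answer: 1/49301 ≈ 2.0284e-5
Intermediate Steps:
I(X) = -73 + X (I(X) = X - 73 = -73 + X)
1/(I(94 - l(12)) + 49285) = 1/((-73 + (94 - 1*5)) + 49285) = 1/((-73 + (94 - 5)) + 49285) = 1/((-73 + 89) + 49285) = 1/(16 + 49285) = 1/49301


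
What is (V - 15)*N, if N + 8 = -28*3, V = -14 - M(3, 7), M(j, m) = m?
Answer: 3312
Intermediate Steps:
V = -21 (V = -14 - 1*7 = -14 - 7 = -21)
N = -92 (N = -8 - 28*3 = -8 - 84 = -92)
(V - 15)*N = (-21 - 15)*(-92) = -36*(-92) = 3312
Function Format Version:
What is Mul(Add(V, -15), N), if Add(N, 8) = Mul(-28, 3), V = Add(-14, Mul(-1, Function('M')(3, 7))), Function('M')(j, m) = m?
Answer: 3312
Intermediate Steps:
V = -21 (V = Add(-14, Mul(-1, 7)) = Add(-14, -7) = -21)
N = -92 (N = Add(-8, Mul(-28, 3)) = Add(-8, -84) = -92)
Mul(Add(V, -15), N) = Mul(Add(-21, -15), -92) = Mul(-36, -92) = 3312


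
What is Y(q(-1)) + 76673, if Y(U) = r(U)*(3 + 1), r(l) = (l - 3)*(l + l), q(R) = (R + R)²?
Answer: 76705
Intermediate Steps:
q(R) = 4*R² (q(R) = (2*R)² = 4*R²)
r(l) = 2*l*(-3 + l) (r(l) = (-3 + l)*(2*l) = 2*l*(-3 + l))
Y(U) = 8*U*(-3 + U) (Y(U) = (2*U*(-3 + U))*(3 + 1) = (2*U*(-3 + U))*4 = 8*U*(-3 + U))
Y(q(-1)) + 76673 = 8*(4*(-1)²)*(-3 + 4*(-1)²) + 76673 = 8*(4*1)*(-3 + 4*1) + 76673 = 8*4*(-3 + 4) + 76673 = 8*4*1 + 76673 = 32 + 76673 = 76705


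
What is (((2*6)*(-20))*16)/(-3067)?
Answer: 3840/3067 ≈ 1.2520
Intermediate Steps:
(((2*6)*(-20))*16)/(-3067) = ((12*(-20))*16)*(-1/3067) = -240*16*(-1/3067) = -3840*(-1/3067) = 3840/3067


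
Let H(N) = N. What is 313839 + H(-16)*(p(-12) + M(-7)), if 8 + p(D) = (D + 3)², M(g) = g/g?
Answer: 312655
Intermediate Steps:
M(g) = 1
p(D) = -8 + (3 + D)² (p(D) = -8 + (D + 3)² = -8 + (3 + D)²)
313839 + H(-16)*(p(-12) + M(-7)) = 313839 - 16*((-8 + (3 - 12)²) + 1) = 313839 - 16*((-8 + (-9)²) + 1) = 313839 - 16*((-8 + 81) + 1) = 313839 - 16*(73 + 1) = 313839 - 16*74 = 313839 - 1184 = 312655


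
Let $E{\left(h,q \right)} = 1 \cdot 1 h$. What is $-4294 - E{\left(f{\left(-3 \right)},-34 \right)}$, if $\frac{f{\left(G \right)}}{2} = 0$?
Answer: $-4294$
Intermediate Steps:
$f{\left(G \right)} = 0$ ($f{\left(G \right)} = 2 \cdot 0 = 0$)
$E{\left(h,q \right)} = h$ ($E{\left(h,q \right)} = 1 h = h$)
$-4294 - E{\left(f{\left(-3 \right)},-34 \right)} = -4294 - 0 = -4294 + 0 = -4294$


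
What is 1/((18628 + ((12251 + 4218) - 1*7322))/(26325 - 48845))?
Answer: -4504/5555 ≈ -0.81080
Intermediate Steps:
1/((18628 + ((12251 + 4218) - 1*7322))/(26325 - 48845)) = 1/((18628 + (16469 - 7322))/(-22520)) = 1/((18628 + 9147)*(-1/22520)) = 1/(27775*(-1/22520)) = 1/(-5555/4504) = -4504/5555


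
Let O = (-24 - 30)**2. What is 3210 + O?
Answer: 6126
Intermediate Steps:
O = 2916 (O = (-54)**2 = 2916)
3210 + O = 3210 + 2916 = 6126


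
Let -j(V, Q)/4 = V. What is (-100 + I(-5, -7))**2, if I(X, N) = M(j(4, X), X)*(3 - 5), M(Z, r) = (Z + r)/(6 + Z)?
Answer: 271441/25 ≈ 10858.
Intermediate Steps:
j(V, Q) = -4*V
M(Z, r) = (Z + r)/(6 + Z)
I(X, N) = -16/5 + X/5 (I(X, N) = ((-4*4 + X)/(6 - 4*4))*(3 - 5) = ((-16 + X)/(6 - 16))*(-2) = ((-16 + X)/(-10))*(-2) = -(-16 + X)/10*(-2) = (8/5 - X/10)*(-2) = -16/5 + X/5)
(-100 + I(-5, -7))**2 = (-100 + (-16/5 + (1/5)*(-5)))**2 = (-100 + (-16/5 - 1))**2 = (-100 - 21/5)**2 = (-521/5)**2 = 271441/25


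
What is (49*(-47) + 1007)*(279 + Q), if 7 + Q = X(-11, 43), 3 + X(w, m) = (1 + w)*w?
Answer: -491184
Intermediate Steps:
X(w, m) = -3 + w*(1 + w) (X(w, m) = -3 + (1 + w)*w = -3 + w*(1 + w))
Q = 100 (Q = -7 + (-3 - 11 + (-11)²) = -7 + (-3 - 11 + 121) = -7 + 107 = 100)
(49*(-47) + 1007)*(279 + Q) = (49*(-47) + 1007)*(279 + 100) = (-2303 + 1007)*379 = -1296*379 = -491184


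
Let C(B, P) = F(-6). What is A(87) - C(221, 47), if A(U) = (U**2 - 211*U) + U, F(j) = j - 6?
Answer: -10689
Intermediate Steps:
F(j) = -6 + j
A(U) = U**2 - 210*U
C(B, P) = -12 (C(B, P) = -6 - 6 = -12)
A(87) - C(221, 47) = 87*(-210 + 87) - 1*(-12) = 87*(-123) + 12 = -10701 + 12 = -10689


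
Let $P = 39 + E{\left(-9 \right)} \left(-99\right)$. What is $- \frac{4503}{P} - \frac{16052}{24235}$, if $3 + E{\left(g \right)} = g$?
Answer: $- \frac{42942003}{9912115} \approx -4.3323$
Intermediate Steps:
$E{\left(g \right)} = -3 + g$
$P = 1227$ ($P = 39 + \left(-3 - 9\right) \left(-99\right) = 39 - -1188 = 39 + 1188 = 1227$)
$- \frac{4503}{P} - \frac{16052}{24235} = - \frac{4503}{1227} - \frac{16052}{24235} = \left(-4503\right) \frac{1}{1227} - \frac{16052}{24235} = - \frac{1501}{409} - \frac{16052}{24235} = - \frac{42942003}{9912115}$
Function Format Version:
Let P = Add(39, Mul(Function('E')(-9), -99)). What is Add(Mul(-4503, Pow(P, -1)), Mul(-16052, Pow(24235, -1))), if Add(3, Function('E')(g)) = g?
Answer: Rational(-42942003, 9912115) ≈ -4.3323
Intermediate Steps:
Function('E')(g) = Add(-3, g)
P = 1227 (P = Add(39, Mul(Add(-3, -9), -99)) = Add(39, Mul(-12, -99)) = Add(39, 1188) = 1227)
Add(Mul(-4503, Pow(P, -1)), Mul(-16052, Pow(24235, -1))) = Add(Mul(-4503, Pow(1227, -1)), Mul(-16052, Pow(24235, -1))) = Add(Mul(-4503, Rational(1, 1227)), Mul(-16052, Rational(1, 24235))) = Add(Rational(-1501, 409), Rational(-16052, 24235)) = Rational(-42942003, 9912115)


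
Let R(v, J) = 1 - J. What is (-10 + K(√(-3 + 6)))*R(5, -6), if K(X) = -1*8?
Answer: -126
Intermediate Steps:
K(X) = -8
(-10 + K(√(-3 + 6)))*R(5, -6) = (-10 - 8)*(1 - 1*(-6)) = -18*(1 + 6) = -18*7 = -126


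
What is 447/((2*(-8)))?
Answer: -447/16 ≈ -27.938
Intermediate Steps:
447/((2*(-8))) = 447/(-16) = 447*(-1/16) = -447/16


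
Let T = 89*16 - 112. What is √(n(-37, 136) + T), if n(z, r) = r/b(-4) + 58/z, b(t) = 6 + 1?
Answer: √89208406/259 ≈ 36.467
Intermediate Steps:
b(t) = 7
n(z, r) = 58/z + r/7 (n(z, r) = r/7 + 58/z = 58/z + r/7)
T = 1312 (T = 1424 - 112 = 1312)
√(n(-37, 136) + T) = √((58/(-37) + (⅐)*136) + 1312) = √((58*(-1/37) + 136/7) + 1312) = √((-58/37 + 136/7) + 1312) = √(4626/259 + 1312) = √(344434/259) = √89208406/259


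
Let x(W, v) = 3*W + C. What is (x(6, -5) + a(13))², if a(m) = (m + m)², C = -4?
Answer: 476100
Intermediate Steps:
a(m) = 4*m² (a(m) = (2*m)² = 4*m²)
x(W, v) = -4 + 3*W (x(W, v) = 3*W - 4 = -4 + 3*W)
(x(6, -5) + a(13))² = ((-4 + 3*6) + 4*13²)² = ((-4 + 18) + 4*169)² = (14 + 676)² = 690² = 476100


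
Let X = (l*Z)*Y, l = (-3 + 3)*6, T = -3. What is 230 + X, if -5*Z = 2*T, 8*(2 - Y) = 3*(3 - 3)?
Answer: 230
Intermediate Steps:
Y = 2 (Y = 2 - 3*(3 - 3)/8 = 2 - 3*0/8 = 2 - ⅛*0 = 2 + 0 = 2)
Z = 6/5 (Z = -2*(-3)/5 = -⅕*(-6) = 6/5 ≈ 1.2000)
l = 0 (l = 0*6 = 0)
X = 0 (X = (0*(6/5))*2 = 0*2 = 0)
230 + X = 230 + 0 = 230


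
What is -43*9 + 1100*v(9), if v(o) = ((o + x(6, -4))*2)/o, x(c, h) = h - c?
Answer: -5683/9 ≈ -631.44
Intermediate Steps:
v(o) = (-20 + 2*o)/o (v(o) = ((o + (-4 - 1*6))*2)/o = ((o + (-4 - 6))*2)/o = ((o - 10)*2)/o = ((-10 + o)*2)/o = (-20 + 2*o)/o)
-43*9 + 1100*v(9) = -43*9 + 1100*(2 - 20/9) = -387 + 1100*(2 - 20*⅑) = -387 + 1100*(2 - 20/9) = -387 + 1100*(-2/9) = -387 - 2200/9 = -5683/9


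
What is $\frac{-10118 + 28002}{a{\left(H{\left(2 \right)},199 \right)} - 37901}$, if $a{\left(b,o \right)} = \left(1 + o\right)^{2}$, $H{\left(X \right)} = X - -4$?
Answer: $\frac{17884}{2099} \approx 8.5202$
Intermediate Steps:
$H{\left(X \right)} = 4 + X$ ($H{\left(X \right)} = X + 4 = 4 + X$)
$\frac{-10118 + 28002}{a{\left(H{\left(2 \right)},199 \right)} - 37901} = \frac{-10118 + 28002}{\left(1 + 199\right)^{2} - 37901} = \frac{17884}{200^{2} - 37901} = \frac{17884}{40000 - 37901} = \frac{17884}{2099}$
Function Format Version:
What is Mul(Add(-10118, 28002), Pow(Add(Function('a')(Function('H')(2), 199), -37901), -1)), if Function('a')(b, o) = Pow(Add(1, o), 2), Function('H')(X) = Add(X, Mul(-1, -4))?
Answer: Rational(17884, 2099) ≈ 8.5202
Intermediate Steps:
Function('H')(X) = Add(4, X) (Function('H')(X) = Add(X, 4) = Add(4, X))
Mul(Add(-10118, 28002), Pow(Add(Function('a')(Function('H')(2), 199), -37901), -1)) = Mul(Add(-10118, 28002), Pow(Add(Pow(Add(1, 199), 2), -37901), -1)) = Mul(17884, Pow(Add(Pow(200, 2), -37901), -1)) = Mul(17884, Pow(Add(40000, -37901), -1)) = Mul(17884, Pow(2099, -1)) = Mul(17884, Rational(1, 2099)) = Rational(17884, 2099)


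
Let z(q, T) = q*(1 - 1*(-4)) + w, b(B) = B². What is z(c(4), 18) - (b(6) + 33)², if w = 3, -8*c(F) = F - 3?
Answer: -38069/8 ≈ -4758.6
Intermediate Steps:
c(F) = 3/8 - F/8 (c(F) = -(F - 3)/8 = -(-3 + F)/8 = 3/8 - F/8)
z(q, T) = 3 + 5*q (z(q, T) = q*(1 - 1*(-4)) + 3 = q*(1 + 4) + 3 = q*5 + 3 = 5*q + 3 = 3 + 5*q)
z(c(4), 18) - (b(6) + 33)² = (3 + 5*(3/8 - ⅛*4)) - (6² + 33)² = (3 + 5*(3/8 - ½)) - (36 + 33)² = (3 + 5*(-⅛)) - 1*69² = (3 - 5/8) - 1*4761 = 19/8 - 4761 = -38069/8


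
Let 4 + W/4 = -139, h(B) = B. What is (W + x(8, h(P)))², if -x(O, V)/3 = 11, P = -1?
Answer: 366025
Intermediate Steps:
W = -572 (W = -16 + 4*(-139) = -16 - 556 = -572)
x(O, V) = -33 (x(O, V) = -3*11 = -33)
(W + x(8, h(P)))² = (-572 - 33)² = (-605)² = 366025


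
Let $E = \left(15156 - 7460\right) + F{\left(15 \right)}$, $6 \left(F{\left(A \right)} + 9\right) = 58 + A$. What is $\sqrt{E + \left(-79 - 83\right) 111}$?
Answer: $\frac{i \sqrt{370182}}{6} \approx 101.4 i$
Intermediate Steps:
$F{\left(A \right)} = \frac{2}{3} + \frac{A}{6}$ ($F{\left(A \right)} = -9 + \frac{58 + A}{6} = -9 + \left(\frac{29}{3} + \frac{A}{6}\right) = \frac{2}{3} + \frac{A}{6}$)
$E = \frac{46195}{6}$ ($E = \left(15156 - 7460\right) + \left(\frac{2}{3} + \frac{1}{6} \cdot 15\right) = 7696 + \left(\frac{2}{3} + \frac{5}{2}\right) = 7696 + \frac{19}{6} = \frac{46195}{6} \approx 7699.2$)
$\sqrt{E + \left(-79 - 83\right) 111} = \sqrt{\frac{46195}{6} + \left(-79 - 83\right) 111} = \sqrt{\frac{46195}{6} - 17982} = \sqrt{- \frac{61697}{6}} = \frac{i \sqrt{370182}}{6}$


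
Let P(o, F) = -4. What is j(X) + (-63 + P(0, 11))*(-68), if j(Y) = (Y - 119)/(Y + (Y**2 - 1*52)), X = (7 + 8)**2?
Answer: 115717897/25399 ≈ 4556.0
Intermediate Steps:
X = 225 (X = 15**2 = 225)
j(Y) = (-119 + Y)/(-52 + Y + Y**2) (j(Y) = (-119 + Y)/(Y + (Y**2 - 52)) = (-119 + Y)/(Y + (-52 + Y**2)) = (-119 + Y)/(-52 + Y + Y**2))
j(X) + (-63 + P(0, 11))*(-68) = (-119 + 225)/(-52 + 225 + 225**2) + (-63 - 4)*(-68) = 106/(-52 + 225 + 50625) - 67*(-68) = 106/50798 + 4556 = (1/50798)*106 + 4556 = 53/25399 + 4556 = 115717897/25399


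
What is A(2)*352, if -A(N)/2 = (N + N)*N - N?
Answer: -4224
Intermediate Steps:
A(N) = -4*N² + 2*N (A(N) = -2*((N + N)*N - N) = -2*((2*N)*N - N) = -2*(2*N² - N) = -2*(-N + 2*N²) = -4*N² + 2*N)
A(2)*352 = (2*2*(1 - 2*2))*352 = (2*2*(1 - 4))*352 = (2*2*(-3))*352 = -12*352 = -4224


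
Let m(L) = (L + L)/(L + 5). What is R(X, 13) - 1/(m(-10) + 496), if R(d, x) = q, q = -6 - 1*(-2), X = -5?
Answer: -2001/500 ≈ -4.0020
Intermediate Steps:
m(L) = 2*L/(5 + L) (m(L) = (2*L)/(5 + L) = 2*L/(5 + L))
q = -4 (q = -6 + 2 = -4)
R(d, x) = -4
R(X, 13) - 1/(m(-10) + 496) = -4 - 1/(2*(-10)/(5 - 10) + 496) = -4 - 1/(2*(-10)/(-5) + 496) = -4 - 1/(2*(-10)*(-⅕) + 496) = -4 - 1/(4 + 496) = -4 - 1/500 = -2001/500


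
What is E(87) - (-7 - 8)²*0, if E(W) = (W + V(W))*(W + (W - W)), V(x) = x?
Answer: 15138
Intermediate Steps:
E(W) = 2*W² (E(W) = (W + W)*(W + (W - W)) = (2*W)*(W + 0) = (2*W)*W = 2*W²)
E(87) - (-7 - 8)²*0 = 2*87² - (-7 - 8)²*0 = 2*7569 - (-15)²*0 = 15138 - 225*0 = 15138 - 1*0 = 15138 + 0 = 15138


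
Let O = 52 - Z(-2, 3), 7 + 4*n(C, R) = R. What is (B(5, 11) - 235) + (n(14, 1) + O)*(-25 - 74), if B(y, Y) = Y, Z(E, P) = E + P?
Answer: -10249/2 ≈ -5124.5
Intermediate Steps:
n(C, R) = -7/4 + R/4
O = 51 (O = 52 - (-2 + 3) = 52 - 1*1 = 52 - 1 = 51)
(B(5, 11) - 235) + (n(14, 1) + O)*(-25 - 74) = (11 - 235) + ((-7/4 + (¼)*1) + 51)*(-25 - 74) = -224 + ((-7/4 + ¼) + 51)*(-99) = -224 + (-3/2 + 51)*(-99) = -224 + (99/2)*(-99) = -224 - 9801/2 = -10249/2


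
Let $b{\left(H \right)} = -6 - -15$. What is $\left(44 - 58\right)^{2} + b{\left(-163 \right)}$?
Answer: $205$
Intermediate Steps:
$b{\left(H \right)} = 9$ ($b{\left(H \right)} = -6 + 15 = 9$)
$\left(44 - 58\right)^{2} + b{\left(-163 \right)} = \left(44 - 58\right)^{2} + 9 = \left(-14\right)^{2} + 9 = 196 + 9 = 205$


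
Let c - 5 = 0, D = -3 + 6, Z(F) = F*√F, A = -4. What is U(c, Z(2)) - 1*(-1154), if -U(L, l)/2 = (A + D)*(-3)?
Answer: 1148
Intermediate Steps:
Z(F) = F^(3/2)
D = 3
c = 5 (c = 5 + 0 = 5)
U(L, l) = -6 (U(L, l) = -2*(-4 + 3)*(-3) = -(-2)*(-3) = -2*3 = -6)
U(c, Z(2)) - 1*(-1154) = -6 - 1*(-1154) = -6 + 1154 = 1148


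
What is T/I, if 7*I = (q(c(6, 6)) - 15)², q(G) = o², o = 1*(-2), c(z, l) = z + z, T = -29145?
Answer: -204015/121 ≈ -1686.1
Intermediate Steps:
c(z, l) = 2*z
o = -2
q(G) = 4 (q(G) = (-2)² = 4)
I = 121/7 (I = (4 - 15)²/7 = (⅐)*(-11)² = (⅐)*121 = 121/7 ≈ 17.286)
T/I = -29145/121/7 = -29145*7/121 = -204015/121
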